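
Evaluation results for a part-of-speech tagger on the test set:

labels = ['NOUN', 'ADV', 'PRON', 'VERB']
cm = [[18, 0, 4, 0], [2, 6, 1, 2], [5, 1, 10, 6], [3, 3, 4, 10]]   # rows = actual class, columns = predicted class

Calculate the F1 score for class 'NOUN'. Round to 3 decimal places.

Treat 'NOUN' as positive and all other classes as negative.
F1 score = 2·TP/(2·TP+FP+FN).
NOUN: TP=18, FP=2+5+3=10, FN=0+4+0=4 → 36/50 = 0.7200

0.720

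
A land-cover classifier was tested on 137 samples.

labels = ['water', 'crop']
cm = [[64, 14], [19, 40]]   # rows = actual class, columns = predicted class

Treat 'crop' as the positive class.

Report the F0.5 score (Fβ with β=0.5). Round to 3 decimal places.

Fβ = (1+β²)·TP / ((1+β²)·TP + β²·FN + FP), with β²=1/4
= 1.25·40 / (1.25·40 + 0.25·19 + 14) = 0.727

0.727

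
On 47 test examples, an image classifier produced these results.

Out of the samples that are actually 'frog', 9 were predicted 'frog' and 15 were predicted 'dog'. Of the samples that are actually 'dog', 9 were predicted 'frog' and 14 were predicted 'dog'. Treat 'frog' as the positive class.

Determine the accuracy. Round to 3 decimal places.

Accuracy = (TP+TN)/N = (9+14)/47 = 0.489

0.489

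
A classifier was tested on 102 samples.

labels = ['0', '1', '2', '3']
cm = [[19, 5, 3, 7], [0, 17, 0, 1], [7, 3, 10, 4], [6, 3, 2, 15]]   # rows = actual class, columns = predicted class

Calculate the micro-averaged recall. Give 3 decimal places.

0.598

Micro-averaging pools counts across classes: ΣTP=61, ΣFP=41, ΣFN=41.
Micro-recall = TP/(TP+FN) on pooled counts = 0.598 (equals overall accuracy in single-label multiclass).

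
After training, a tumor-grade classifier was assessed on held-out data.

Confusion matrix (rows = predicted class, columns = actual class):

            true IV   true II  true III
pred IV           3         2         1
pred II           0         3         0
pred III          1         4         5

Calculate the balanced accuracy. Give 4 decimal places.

Balanced accuracy = mean of per-class recall.
  IV: recall = 3/4 = 0.75000
  II: recall = 3/9 = 0.33333
  III: recall = 5/6 = 0.83333
Mean = (0.75000 + 0.33333 + 0.83333) / 3 = 0.6389

0.6389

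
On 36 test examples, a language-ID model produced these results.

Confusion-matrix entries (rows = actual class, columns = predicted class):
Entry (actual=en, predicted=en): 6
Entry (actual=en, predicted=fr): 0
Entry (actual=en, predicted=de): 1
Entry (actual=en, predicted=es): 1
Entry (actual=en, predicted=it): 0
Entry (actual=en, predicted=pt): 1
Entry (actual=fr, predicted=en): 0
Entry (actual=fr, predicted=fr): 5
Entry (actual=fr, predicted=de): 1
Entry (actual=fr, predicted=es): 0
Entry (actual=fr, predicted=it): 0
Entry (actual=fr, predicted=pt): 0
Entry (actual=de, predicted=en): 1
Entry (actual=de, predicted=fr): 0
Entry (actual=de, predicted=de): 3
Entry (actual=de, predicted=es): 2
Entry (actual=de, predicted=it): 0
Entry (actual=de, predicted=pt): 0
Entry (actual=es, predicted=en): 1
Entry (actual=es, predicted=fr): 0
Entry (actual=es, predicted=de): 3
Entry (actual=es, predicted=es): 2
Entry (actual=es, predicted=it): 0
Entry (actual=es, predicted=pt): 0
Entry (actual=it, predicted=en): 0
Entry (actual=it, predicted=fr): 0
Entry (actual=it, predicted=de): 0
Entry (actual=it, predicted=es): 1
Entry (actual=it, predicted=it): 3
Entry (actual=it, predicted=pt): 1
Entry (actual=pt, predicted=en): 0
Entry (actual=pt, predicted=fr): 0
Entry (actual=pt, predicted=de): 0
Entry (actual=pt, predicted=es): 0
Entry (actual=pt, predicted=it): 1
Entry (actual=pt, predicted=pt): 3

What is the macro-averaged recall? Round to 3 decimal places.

Per-class recall (TP/(TP+FN)):
  en: TP=6, FN=0+1+1+0+1=3 → 6/9 = 0.6667
  fr: TP=5, FN=0+1+0+0+0=1 → 5/6 = 0.8333
  de: TP=3, FN=1+0+2+0+0=3 → 3/6 = 0.5000
  es: TP=2, FN=1+0+3+0+0=4 → 2/6 = 0.3333
  it: TP=3, FN=0+0+0+1+1=2 → 3/5 = 0.6000
  pt: TP=3, FN=0+0+0+0+1=1 → 3/4 = 0.7500
Macro-recall = mean = (0.6667 + 0.8333 + 0.5000 + 0.3333 + 0.6000 + 0.7500) / 6 = 0.614

0.614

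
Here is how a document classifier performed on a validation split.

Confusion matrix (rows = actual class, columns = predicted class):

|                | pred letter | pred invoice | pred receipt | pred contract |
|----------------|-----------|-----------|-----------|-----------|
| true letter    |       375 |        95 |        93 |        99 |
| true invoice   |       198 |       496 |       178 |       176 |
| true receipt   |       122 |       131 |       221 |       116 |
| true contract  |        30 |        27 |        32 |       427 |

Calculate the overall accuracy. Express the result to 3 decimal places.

0.539

Accuracy = trace / total = (375+496+221+427=1519) / 2816 = 1519/2816 = 0.539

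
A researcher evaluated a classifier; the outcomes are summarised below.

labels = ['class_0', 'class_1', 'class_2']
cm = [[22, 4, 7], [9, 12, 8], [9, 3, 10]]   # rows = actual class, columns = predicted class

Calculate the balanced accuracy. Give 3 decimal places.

Balanced accuracy = mean of per-class recall.
  class_0: recall = 22/33 = 0.6667
  class_1: recall = 12/29 = 0.4138
  class_2: recall = 10/22 = 0.4545
Mean = (0.6667 + 0.4138 + 0.4545) / 3 = 0.512

0.512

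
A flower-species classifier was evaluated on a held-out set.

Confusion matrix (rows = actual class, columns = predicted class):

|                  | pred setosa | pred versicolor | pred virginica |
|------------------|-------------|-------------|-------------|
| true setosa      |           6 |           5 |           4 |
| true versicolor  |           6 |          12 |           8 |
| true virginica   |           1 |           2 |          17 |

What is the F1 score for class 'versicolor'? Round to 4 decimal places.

0.5333

F1 score = 2·TP/(2·TP+FP+FN).
versicolor: TP=12, FP=5+2=7, FN=6+8=14 → 24/45 = 0.53333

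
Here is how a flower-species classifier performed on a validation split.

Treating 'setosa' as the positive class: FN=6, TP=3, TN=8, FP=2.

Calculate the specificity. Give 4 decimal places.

Specificity = TN/(TN+FP) = 8/(8+2) = 0.8000

0.8000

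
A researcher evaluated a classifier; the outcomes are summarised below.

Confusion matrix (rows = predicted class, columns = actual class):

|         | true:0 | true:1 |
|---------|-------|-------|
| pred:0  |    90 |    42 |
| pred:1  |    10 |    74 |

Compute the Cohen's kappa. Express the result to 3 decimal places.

Observed agreement pₒ = trace/N = 164/216 = 0.7593
Expected agreement pₑ = Σ (rowᵢ·colᵢ)/N² = (100·132 + 116·84)/216² = 0.4918
κ = (pₒ − pₑ)/(1 − pₑ) = (0.7593 − 0.4918)/(1 − 0.4918) = 0.526

0.526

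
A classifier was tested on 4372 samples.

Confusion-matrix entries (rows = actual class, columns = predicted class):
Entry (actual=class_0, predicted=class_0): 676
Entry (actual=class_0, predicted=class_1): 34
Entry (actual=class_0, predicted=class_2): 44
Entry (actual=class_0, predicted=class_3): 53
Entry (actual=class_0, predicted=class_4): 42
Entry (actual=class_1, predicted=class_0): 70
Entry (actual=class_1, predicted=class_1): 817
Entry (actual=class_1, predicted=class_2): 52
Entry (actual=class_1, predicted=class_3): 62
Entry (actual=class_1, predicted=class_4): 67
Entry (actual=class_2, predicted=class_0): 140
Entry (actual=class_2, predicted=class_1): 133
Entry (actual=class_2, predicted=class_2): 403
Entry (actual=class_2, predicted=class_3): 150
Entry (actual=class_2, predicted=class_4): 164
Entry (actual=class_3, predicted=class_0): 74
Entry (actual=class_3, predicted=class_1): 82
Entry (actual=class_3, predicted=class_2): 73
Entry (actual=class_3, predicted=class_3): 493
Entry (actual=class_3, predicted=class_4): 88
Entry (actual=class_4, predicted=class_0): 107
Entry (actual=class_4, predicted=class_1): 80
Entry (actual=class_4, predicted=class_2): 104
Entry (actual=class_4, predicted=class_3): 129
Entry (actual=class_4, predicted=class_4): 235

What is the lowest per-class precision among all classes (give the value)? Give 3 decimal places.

Per-class precision (TP/(TP+FP)):
  class_0: TP=676, FP=70+140+74+107=391 → 676/1067 = 0.6336
  class_1: TP=817, FP=34+133+82+80=329 → 817/1146 = 0.7129
  class_2: TP=403, FP=44+52+73+104=273 → 403/676 = 0.5962
  class_3: TP=493, FP=53+62+150+129=394 → 493/887 = 0.5558
  class_4: TP=235, FP=42+67+164+88=361 → 235/596 = 0.3943
Lowest is class 'class_4' with precision = 0.394.

0.394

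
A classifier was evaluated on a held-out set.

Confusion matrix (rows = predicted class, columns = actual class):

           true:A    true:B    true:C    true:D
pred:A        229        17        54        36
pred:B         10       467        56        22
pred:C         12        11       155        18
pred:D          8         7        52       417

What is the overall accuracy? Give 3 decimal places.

0.807

Accuracy = trace / total = (229+467+155+417=1268) / 1571 = 1268/1571 = 0.807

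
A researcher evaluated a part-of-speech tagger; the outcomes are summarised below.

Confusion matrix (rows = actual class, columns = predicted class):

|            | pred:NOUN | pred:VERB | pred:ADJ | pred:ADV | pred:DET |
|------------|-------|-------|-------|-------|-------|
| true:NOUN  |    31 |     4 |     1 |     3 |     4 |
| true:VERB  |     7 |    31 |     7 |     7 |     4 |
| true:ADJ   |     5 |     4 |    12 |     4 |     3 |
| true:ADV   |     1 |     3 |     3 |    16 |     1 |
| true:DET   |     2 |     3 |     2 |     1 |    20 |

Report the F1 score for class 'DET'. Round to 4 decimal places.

Treat 'DET' as positive and all other classes as negative.
F1 score = 2·TP/(2·TP+FP+FN).
DET: TP=20, FP=4+4+3+1=12, FN=2+3+2+1=8 → 40/60 = 0.66667

0.6667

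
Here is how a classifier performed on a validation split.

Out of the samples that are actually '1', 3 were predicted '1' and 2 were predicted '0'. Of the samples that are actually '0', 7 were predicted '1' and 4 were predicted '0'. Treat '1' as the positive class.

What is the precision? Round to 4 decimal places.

Precision = TP/(TP+FP) = 3/(3+7) = 3/10 = 0.3000

0.3000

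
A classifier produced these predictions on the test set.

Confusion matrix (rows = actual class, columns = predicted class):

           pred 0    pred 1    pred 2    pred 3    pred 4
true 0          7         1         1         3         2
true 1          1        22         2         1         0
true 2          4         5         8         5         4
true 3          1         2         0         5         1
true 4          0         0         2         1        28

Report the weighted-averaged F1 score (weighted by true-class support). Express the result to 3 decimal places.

Per-class F1 score (2·TP/(2·TP+FP+FN)):
  0: TP=7, FP=1+4+1+0=6, FN=1+1+3+2=7 → 14/27 = 0.5185
  1: TP=22, FP=1+5+2+0=8, FN=1+2+1+0=4 → 44/56 = 0.7857
  2: TP=8, FP=1+2+0+2=5, FN=4+5+5+4=18 → 16/39 = 0.4103
  3: TP=5, FP=3+1+5+1=10, FN=1+2+0+1=4 → 10/24 = 0.4167
  4: TP=28, FP=2+0+4+1=7, FN=0+0+2+1=3 → 56/66 = 0.8485
Weighted-F1 score = Σ (supportᵢ/N)·F1 scoreᵢ with N=106: (14/106)·0.5185 + (26/106)·0.7857 + (26/106)·0.4103 + (9/106)·0.4167 + (31/106)·0.8485 = 0.645

0.645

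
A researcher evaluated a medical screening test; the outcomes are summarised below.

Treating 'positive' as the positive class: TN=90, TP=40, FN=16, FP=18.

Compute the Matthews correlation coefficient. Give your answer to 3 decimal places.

MCC = (TP·TN − FP·FN) / √((TP+FP)(TP+FN)(TN+FP)(TN+FN))
Numerator = 40·90 − 18·16 = 3312
Denominator = √(58·56·108·106) = √37183104 = 6097.7950
MCC = 3312 / 6097.7950 = 0.543

0.543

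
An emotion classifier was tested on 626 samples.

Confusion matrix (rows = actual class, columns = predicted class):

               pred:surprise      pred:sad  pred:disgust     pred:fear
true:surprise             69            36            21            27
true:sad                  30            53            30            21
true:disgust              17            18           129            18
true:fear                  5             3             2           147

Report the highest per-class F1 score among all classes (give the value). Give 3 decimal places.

0.795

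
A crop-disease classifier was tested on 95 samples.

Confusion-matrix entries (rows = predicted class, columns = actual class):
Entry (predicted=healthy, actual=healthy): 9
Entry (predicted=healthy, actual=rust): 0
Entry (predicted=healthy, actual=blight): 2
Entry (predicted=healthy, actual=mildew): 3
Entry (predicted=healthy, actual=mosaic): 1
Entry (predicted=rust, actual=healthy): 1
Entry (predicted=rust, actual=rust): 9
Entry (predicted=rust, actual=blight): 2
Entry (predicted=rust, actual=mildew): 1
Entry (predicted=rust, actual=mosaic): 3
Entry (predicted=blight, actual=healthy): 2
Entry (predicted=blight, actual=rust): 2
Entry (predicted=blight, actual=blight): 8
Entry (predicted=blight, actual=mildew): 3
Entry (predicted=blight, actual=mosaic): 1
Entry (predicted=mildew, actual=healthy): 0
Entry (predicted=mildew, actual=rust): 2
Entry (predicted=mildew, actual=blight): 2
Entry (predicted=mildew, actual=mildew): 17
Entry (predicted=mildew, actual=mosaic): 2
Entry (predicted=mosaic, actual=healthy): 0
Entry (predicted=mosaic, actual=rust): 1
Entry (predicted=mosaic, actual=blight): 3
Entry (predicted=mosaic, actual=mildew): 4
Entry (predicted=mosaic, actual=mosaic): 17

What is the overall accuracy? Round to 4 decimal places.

0.6316

Accuracy = trace / total = (9+9+8+17+17=60) / 95 = 60/95 = 0.6316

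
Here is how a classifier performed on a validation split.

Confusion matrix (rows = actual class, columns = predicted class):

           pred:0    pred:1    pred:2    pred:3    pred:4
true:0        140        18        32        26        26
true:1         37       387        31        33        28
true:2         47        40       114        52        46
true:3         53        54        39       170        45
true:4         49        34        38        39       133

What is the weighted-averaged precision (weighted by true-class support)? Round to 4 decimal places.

0.5522

Per-class precision (TP/(TP+FP)):
  0: TP=140, FP=37+47+53+49=186 → 140/326 = 0.42945
  1: TP=387, FP=18+40+54+34=146 → 387/533 = 0.72608
  2: TP=114, FP=32+31+39+38=140 → 114/254 = 0.44882
  3: TP=170, FP=26+33+52+39=150 → 170/320 = 0.53125
  4: TP=133, FP=26+28+46+45=145 → 133/278 = 0.47842
Weighted-precision = Σ (supportᵢ/N)·precisionᵢ with N=1711: (242/1711)·0.42945 + (516/1711)·0.72608 + (299/1711)·0.44882 + (361/1711)·0.53125 + (293/1711)·0.47842 = 0.5522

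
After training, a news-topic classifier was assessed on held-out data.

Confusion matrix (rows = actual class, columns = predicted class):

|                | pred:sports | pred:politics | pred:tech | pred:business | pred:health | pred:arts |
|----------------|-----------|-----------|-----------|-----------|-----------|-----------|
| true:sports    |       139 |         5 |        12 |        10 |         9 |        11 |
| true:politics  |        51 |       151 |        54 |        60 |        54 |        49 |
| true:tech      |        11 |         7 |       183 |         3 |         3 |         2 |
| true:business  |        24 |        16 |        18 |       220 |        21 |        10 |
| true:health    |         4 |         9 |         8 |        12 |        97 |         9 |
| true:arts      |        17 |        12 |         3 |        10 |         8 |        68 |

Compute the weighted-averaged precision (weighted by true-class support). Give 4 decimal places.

0.6514

Per-class precision (TP/(TP+FP)):
  sports: TP=139, FP=51+11+24+4+17=107 → 139/246 = 0.56504
  politics: TP=151, FP=5+7+16+9+12=49 → 151/200 = 0.75500
  tech: TP=183, FP=12+54+18+8+3=95 → 183/278 = 0.65827
  business: TP=220, FP=10+60+3+12+10=95 → 220/315 = 0.69841
  health: TP=97, FP=9+54+3+21+8=95 → 97/192 = 0.50521
  arts: TP=68, FP=11+49+2+10+9=81 → 68/149 = 0.45638
Weighted-precision = Σ (supportᵢ/N)·precisionᵢ with N=1380: (186/1380)·0.56504 + (419/1380)·0.75500 + (209/1380)·0.65827 + (309/1380)·0.69841 + (139/1380)·0.50521 + (118/1380)·0.45638 = 0.6514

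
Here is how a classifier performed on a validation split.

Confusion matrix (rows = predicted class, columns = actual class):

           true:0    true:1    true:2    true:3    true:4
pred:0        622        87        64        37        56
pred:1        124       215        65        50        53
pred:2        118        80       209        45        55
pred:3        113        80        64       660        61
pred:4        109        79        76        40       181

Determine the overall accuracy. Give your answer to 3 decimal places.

Accuracy = trace / total = (622+215+209+660+181=1887) / 3343 = 1887/3343 = 0.564

0.564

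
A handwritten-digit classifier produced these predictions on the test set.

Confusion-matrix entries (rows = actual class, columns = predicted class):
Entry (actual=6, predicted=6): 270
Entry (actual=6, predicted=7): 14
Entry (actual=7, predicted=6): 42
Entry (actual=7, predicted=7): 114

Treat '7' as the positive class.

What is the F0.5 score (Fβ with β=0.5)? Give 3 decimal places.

0.853

Fβ = (1+β²)·TP / ((1+β²)·TP + β²·FN + FP), with β²=1/4
= 1.25·114 / (1.25·114 + 0.25·42 + 14) = 0.853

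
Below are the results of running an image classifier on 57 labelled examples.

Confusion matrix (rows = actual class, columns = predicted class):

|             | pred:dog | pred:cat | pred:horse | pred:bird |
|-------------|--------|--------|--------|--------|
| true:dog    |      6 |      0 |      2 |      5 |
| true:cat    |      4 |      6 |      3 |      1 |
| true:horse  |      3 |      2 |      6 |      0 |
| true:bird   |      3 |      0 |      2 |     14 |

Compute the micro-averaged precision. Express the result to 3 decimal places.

0.561

Micro-averaging pools counts across classes: ΣTP=32, ΣFP=25, ΣFN=25.
Micro-precision = TP/(TP+FP) on pooled counts = 0.561 (equals overall accuracy in single-label multiclass).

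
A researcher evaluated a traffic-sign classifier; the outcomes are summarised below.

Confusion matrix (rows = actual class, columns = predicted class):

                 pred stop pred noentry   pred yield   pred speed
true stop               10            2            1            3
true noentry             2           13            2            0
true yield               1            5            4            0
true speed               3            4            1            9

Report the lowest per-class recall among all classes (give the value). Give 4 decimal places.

0.4000

Per-class recall (TP/(TP+FN)):
  stop: TP=10, FN=2+1+3=6 → 10/16 = 0.62500
  noentry: TP=13, FN=2+2+0=4 → 13/17 = 0.76471
  yield: TP=4, FN=1+5+0=6 → 4/10 = 0.40000
  speed: TP=9, FN=3+4+1=8 → 9/17 = 0.52941
Lowest is class 'yield' with recall = 0.4000.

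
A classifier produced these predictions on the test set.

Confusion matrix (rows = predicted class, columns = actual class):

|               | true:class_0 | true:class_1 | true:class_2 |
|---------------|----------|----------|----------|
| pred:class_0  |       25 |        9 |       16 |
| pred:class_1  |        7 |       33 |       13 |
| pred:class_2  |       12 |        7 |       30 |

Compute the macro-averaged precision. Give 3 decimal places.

Per-class precision (TP/(TP+FP)):
  class_0: TP=25, FP=9+16=25 → 25/50 = 0.5000
  class_1: TP=33, FP=7+13=20 → 33/53 = 0.6226
  class_2: TP=30, FP=12+7=19 → 30/49 = 0.6122
Macro-precision = mean = (0.5000 + 0.6226 + 0.6122) / 3 = 0.578

0.578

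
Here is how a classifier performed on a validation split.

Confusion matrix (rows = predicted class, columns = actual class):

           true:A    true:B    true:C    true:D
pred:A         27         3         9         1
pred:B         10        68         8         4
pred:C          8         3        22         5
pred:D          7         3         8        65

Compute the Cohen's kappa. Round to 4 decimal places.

0.6233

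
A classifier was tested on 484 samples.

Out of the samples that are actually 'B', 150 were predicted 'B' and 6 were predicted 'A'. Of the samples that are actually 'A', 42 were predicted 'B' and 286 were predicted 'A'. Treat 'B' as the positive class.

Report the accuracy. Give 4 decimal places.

0.9008

Accuracy = (TP+TN)/N = (150+286)/484 = 0.9008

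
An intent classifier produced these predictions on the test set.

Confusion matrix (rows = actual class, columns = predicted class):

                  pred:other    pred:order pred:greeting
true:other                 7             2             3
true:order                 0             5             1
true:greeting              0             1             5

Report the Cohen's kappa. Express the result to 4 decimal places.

0.5692

Observed agreement pₒ = trace/N = 17/24 = 0.70833
Expected agreement pₑ = Σ (rowᵢ·colᵢ)/N² = (12·7 + 6·8 + 6·9)/24² = 0.32292
κ = (pₒ − pₑ)/(1 − pₑ) = (0.70833 − 0.32292)/(1 − 0.32292) = 0.5692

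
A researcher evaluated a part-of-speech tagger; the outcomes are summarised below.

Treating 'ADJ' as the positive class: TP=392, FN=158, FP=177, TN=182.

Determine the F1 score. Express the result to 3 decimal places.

Precision = TP/(TP+FP) = 392/569 = 0.6889
Recall = TP/(TP+FN) = 392/550 = 0.7127
F1 = 2·TP/(2·TP+FP+FN) = 784/1119 = 0.701

0.701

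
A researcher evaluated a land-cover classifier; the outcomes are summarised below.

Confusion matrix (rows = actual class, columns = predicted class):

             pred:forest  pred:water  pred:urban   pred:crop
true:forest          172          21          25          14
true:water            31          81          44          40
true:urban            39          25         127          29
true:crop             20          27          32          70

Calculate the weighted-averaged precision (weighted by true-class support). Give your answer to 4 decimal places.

Per-class precision (TP/(TP+FP)):
  forest: TP=172, FP=31+39+20=90 → 172/262 = 0.65649
  water: TP=81, FP=21+25+27=73 → 81/154 = 0.52597
  urban: TP=127, FP=25+44+32=101 → 127/228 = 0.55702
  crop: TP=70, FP=14+40+29=83 → 70/153 = 0.45752
Weighted-precision = Σ (supportᵢ/N)·precisionᵢ with N=797: (232/797)·0.65649 + (196/797)·0.52597 + (220/797)·0.55702 + (149/797)·0.45752 = 0.5597

0.5597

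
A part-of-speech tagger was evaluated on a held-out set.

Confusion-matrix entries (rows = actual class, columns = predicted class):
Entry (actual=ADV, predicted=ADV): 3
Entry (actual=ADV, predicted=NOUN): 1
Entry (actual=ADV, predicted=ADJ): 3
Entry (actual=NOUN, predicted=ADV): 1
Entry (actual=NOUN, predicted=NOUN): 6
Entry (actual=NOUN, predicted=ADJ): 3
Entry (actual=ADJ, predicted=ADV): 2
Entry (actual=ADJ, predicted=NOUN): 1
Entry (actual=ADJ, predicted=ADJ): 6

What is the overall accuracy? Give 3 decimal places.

Accuracy = trace / total = (3+6+6=15) / 26 = 15/26 = 0.577

0.577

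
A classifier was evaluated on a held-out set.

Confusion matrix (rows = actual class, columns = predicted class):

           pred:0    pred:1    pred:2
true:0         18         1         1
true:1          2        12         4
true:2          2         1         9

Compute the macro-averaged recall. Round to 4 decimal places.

0.7722

Per-class recall (TP/(TP+FN)):
  0: TP=18, FN=1+1=2 → 18/20 = 0.90000
  1: TP=12, FN=2+4=6 → 12/18 = 0.66667
  2: TP=9, FN=2+1=3 → 9/12 = 0.75000
Macro-recall = mean = (0.90000 + 0.66667 + 0.75000) / 3 = 0.7722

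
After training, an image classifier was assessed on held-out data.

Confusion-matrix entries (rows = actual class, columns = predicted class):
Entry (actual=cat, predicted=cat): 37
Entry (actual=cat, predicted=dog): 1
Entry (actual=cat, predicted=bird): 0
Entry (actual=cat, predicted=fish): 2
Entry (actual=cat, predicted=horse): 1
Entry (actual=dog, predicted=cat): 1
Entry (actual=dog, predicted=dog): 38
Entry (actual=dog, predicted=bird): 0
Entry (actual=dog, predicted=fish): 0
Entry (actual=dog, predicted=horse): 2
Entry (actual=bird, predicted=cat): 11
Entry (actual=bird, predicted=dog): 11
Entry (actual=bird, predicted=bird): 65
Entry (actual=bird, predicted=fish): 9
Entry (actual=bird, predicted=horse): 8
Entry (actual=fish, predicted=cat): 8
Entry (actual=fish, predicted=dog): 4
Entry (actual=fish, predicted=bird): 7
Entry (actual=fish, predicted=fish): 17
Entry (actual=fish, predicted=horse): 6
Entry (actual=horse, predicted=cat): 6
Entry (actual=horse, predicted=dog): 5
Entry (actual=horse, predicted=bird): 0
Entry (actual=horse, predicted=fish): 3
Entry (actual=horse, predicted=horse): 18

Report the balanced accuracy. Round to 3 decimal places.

0.684

Balanced accuracy = mean of per-class recall.
  cat: recall = 37/41 = 0.9024
  dog: recall = 38/41 = 0.9268
  bird: recall = 65/104 = 0.6250
  fish: recall = 17/42 = 0.4048
  horse: recall = 18/32 = 0.5625
Mean = (0.9024 + 0.9268 + 0.6250 + 0.4048 + 0.5625) / 5 = 0.684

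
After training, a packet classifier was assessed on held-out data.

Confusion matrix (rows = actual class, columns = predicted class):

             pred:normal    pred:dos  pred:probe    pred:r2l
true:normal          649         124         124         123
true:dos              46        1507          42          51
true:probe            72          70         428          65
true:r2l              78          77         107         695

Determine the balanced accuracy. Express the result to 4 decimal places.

0.7380

Balanced accuracy = mean of per-class recall.
  normal: recall = 649/1020 = 0.63627
  dos: recall = 1507/1646 = 0.91555
  probe: recall = 428/635 = 0.67402
  r2l: recall = 695/957 = 0.72623
Mean = (0.63627 + 0.91555 + 0.67402 + 0.72623) / 4 = 0.7380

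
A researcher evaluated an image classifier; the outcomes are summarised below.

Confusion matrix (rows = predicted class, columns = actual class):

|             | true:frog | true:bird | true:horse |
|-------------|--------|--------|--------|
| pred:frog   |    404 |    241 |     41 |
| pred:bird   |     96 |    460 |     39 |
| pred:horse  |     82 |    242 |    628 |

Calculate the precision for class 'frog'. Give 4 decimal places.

Treat 'frog' as positive and all other classes as negative.
precision = TP/(TP+FP).
frog: TP=404, FP=241+41=282 → 404/686 = 0.58892

0.5889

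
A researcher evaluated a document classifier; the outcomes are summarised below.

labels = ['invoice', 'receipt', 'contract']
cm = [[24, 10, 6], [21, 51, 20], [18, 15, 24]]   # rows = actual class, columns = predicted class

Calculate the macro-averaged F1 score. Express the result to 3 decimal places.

Per-class F1 score (2·TP/(2·TP+FP+FN)):
  invoice: TP=24, FP=21+18=39, FN=10+6=16 → 48/103 = 0.4660
  receipt: TP=51, FP=10+15=25, FN=21+20=41 → 102/168 = 0.6071
  contract: TP=24, FP=6+20=26, FN=18+15=33 → 48/107 = 0.4486
Macro-F1 score = mean = (0.4660 + 0.6071 + 0.4486) / 3 = 0.507

0.507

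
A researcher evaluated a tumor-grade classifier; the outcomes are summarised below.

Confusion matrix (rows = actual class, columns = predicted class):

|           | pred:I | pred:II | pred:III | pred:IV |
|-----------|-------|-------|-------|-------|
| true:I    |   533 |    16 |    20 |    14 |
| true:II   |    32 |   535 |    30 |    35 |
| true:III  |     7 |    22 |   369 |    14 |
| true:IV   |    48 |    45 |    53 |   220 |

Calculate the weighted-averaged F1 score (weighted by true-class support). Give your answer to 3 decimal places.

0.828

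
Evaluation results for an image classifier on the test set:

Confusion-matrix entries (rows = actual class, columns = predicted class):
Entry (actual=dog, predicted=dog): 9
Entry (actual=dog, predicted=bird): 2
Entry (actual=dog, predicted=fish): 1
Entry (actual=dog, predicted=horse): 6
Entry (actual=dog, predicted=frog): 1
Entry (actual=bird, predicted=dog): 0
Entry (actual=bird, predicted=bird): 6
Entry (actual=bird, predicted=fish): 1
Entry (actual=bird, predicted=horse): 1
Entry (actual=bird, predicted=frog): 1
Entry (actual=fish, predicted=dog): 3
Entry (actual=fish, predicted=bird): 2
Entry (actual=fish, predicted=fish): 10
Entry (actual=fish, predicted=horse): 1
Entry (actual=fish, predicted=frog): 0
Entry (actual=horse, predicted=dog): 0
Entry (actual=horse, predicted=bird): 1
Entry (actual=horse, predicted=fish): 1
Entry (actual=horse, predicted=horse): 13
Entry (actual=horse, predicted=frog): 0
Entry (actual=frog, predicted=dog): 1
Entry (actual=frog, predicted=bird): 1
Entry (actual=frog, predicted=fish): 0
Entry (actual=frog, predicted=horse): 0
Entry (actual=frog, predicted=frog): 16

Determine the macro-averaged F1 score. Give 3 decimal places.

0.687

Per-class F1 score (2·TP/(2·TP+FP+FN)):
  dog: TP=9, FP=0+3+0+1=4, FN=2+1+6+1=10 → 18/32 = 0.5625
  bird: TP=6, FP=2+2+1+1=6, FN=0+1+1+1=3 → 12/21 = 0.5714
  fish: TP=10, FP=1+1+1+0=3, FN=3+2+1+0=6 → 20/29 = 0.6897
  horse: TP=13, FP=6+1+1+0=8, FN=0+1+1+0=2 → 26/36 = 0.7222
  frog: TP=16, FP=1+1+0+0=2, FN=1+1+0+0=2 → 32/36 = 0.8889
Macro-F1 score = mean = (0.5625 + 0.5714 + 0.6897 + 0.7222 + 0.8889) / 5 = 0.687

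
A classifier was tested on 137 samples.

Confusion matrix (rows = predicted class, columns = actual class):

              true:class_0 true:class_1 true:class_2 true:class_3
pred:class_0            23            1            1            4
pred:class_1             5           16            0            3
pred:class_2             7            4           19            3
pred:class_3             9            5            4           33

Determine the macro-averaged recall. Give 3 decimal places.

Per-class recall (TP/(TP+FN)):
  class_0: TP=23, FN=5+7+9=21 → 23/44 = 0.5227
  class_1: TP=16, FN=1+4+5=10 → 16/26 = 0.6154
  class_2: TP=19, FN=1+0+4=5 → 19/24 = 0.7917
  class_3: TP=33, FN=4+3+3=10 → 33/43 = 0.7674
Macro-recall = mean = (0.5227 + 0.6154 + 0.7917 + 0.7674) / 4 = 0.674

0.674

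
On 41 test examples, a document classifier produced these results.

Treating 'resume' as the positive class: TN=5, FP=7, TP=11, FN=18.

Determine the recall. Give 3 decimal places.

0.379

Recall = TP/(TP+FN) = 11/(11+18) = 11/29 = 0.379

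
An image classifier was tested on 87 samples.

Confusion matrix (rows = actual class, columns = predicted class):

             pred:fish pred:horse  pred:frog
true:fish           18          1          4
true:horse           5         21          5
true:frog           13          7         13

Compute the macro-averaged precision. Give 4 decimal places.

Per-class precision (TP/(TP+FP)):
  fish: TP=18, FP=5+13=18 → 18/36 = 0.50000
  horse: TP=21, FP=1+7=8 → 21/29 = 0.72414
  frog: TP=13, FP=4+5=9 → 13/22 = 0.59091
Macro-precision = mean = (0.50000 + 0.72414 + 0.59091) / 3 = 0.6050

0.6050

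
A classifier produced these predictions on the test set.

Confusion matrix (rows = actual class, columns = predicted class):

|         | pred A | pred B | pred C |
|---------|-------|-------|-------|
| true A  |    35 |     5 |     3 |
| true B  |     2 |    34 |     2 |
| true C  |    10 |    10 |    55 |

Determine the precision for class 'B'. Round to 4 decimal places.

0.6939

precision = TP/(TP+FP).
B: TP=34, FP=5+10=15 → 34/49 = 0.69388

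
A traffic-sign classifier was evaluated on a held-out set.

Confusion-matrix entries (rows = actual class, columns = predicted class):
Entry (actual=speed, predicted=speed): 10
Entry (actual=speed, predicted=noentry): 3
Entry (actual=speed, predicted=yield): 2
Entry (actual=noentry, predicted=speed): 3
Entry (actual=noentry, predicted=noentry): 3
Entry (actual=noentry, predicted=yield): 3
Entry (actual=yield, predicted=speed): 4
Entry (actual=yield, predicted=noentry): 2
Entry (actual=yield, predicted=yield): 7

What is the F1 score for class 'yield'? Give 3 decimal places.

0.560

Take TP from the diagonal, FP from the rest of the 'yield' prediction marginal, FN from the rest of the 'yield' actual marginal.
F1 score = 2·TP/(2·TP+FP+FN).
yield: TP=7, FP=2+3=5, FN=4+2=6 → 14/25 = 0.5600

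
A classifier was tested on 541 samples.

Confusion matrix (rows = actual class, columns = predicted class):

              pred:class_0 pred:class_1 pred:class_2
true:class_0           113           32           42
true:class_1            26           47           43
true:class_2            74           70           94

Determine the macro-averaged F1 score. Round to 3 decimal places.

Per-class F1 score (2·TP/(2·TP+FP+FN)):
  class_0: TP=113, FP=26+74=100, FN=32+42=74 → 226/400 = 0.5650
  class_1: TP=47, FP=32+70=102, FN=26+43=69 → 94/265 = 0.3547
  class_2: TP=94, FP=42+43=85, FN=74+70=144 → 188/417 = 0.4508
Macro-F1 score = mean = (0.5650 + 0.3547 + 0.4508) / 3 = 0.457

0.457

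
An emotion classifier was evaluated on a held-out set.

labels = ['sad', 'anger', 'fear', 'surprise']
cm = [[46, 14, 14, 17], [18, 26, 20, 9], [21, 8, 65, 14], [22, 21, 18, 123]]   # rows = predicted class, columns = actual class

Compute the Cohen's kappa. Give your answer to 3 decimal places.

Observed agreement pₒ = trace/N = 260/456 = 0.5702
Expected agreement pₑ = Σ (rowᵢ·colᵢ)/N² = (107·91 + 69·73 + 117·108 + 163·184)/456² = 0.2761
κ = (pₒ − pₑ)/(1 − pₑ) = (0.5702 − 0.2761)/(1 − 0.2761) = 0.406

0.406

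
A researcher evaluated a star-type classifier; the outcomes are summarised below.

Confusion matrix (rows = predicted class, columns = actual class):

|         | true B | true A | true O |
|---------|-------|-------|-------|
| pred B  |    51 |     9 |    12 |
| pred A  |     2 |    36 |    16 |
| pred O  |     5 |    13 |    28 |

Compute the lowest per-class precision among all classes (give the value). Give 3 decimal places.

0.609

Per-class precision (TP/(TP+FP)):
  B: TP=51, FP=9+12=21 → 51/72 = 0.7083
  A: TP=36, FP=2+16=18 → 36/54 = 0.6667
  O: TP=28, FP=5+13=18 → 28/46 = 0.6087
Lowest is class 'O' with precision = 0.609.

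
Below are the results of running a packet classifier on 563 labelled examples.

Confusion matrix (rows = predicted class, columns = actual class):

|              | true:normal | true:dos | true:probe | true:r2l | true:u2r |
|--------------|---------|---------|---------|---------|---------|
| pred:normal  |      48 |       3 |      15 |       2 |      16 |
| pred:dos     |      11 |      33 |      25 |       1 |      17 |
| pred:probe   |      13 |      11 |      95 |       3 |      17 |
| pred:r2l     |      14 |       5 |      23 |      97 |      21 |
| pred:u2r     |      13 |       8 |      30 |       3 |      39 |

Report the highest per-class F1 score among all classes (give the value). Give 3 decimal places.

0.729

Per-class F1 score (2·TP/(2·TP+FP+FN)):
  normal: TP=48, FP=3+15+2+16=36, FN=11+13+14+13=51 → 96/183 = 0.5246
  dos: TP=33, FP=11+25+1+17=54, FN=3+11+5+8=27 → 66/147 = 0.4490
  probe: TP=95, FP=13+11+3+17=44, FN=15+25+23+30=93 → 190/327 = 0.5810
  r2l: TP=97, FP=14+5+23+21=63, FN=2+1+3+3=9 → 194/266 = 0.7293
  u2r: TP=39, FP=13+8+30+3=54, FN=16+17+17+21=71 → 78/203 = 0.3842
Highest is class 'r2l' with F1 score = 0.729.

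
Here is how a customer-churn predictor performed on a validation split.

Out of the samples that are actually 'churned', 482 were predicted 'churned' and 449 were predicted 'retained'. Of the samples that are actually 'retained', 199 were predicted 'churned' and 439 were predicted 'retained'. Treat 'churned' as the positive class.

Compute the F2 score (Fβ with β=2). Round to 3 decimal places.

0.547

Fβ = (1+β²)·TP / ((1+β²)·TP + β²·FN + FP), with β²=4
= 5·482 / (5·482 + 4·449 + 199) = 0.547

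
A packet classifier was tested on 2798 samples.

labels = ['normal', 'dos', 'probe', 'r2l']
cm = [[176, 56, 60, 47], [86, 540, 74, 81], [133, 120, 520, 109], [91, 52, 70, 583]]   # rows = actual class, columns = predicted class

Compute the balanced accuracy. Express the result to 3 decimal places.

0.633

Balanced accuracy = mean of per-class recall.
  normal: recall = 176/339 = 0.5192
  dos: recall = 540/781 = 0.6914
  probe: recall = 520/882 = 0.5896
  r2l: recall = 583/796 = 0.7324
Mean = (0.5192 + 0.6914 + 0.5896 + 0.7324) / 4 = 0.633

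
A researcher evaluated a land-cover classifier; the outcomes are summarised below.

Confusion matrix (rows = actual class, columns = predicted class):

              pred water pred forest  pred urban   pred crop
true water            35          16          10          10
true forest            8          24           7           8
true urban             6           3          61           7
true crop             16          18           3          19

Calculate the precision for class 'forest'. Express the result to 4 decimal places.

0.3934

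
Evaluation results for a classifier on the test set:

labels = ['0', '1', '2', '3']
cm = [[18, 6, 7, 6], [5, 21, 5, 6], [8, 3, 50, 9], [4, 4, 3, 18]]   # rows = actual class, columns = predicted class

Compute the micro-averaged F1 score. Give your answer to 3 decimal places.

Micro-averaging pools counts across classes: ΣTP=107, ΣFP=66, ΣFN=66.
Micro-F1 score = 2·TP/(2·TP+FP+FN) on pooled counts = 0.618 (equals overall accuracy in single-label multiclass).

0.618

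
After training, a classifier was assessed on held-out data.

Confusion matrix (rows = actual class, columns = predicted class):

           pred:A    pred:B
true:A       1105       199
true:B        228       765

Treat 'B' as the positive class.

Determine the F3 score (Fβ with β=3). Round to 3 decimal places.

0.773

Fβ = (1+β²)·TP / ((1+β²)·TP + β²·FN + FP), with β²=9
= 10·765 / (10·765 + 9·228 + 199) = 0.773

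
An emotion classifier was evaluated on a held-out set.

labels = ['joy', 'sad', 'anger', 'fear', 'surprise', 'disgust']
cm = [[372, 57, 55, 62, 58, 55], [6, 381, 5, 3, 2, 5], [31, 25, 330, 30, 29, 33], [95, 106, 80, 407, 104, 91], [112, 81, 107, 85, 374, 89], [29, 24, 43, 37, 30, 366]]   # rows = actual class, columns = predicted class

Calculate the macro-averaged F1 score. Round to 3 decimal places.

0.594

Per-class F1 score (2·TP/(2·TP+FP+FN)):
  joy: TP=372, FP=6+31+95+112+29=273, FN=57+55+62+58+55=287 → 744/1304 = 0.5706
  sad: TP=381, FP=57+25+106+81+24=293, FN=6+5+3+2+5=21 → 762/1076 = 0.7082
  anger: TP=330, FP=55+5+80+107+43=290, FN=31+25+30+29+33=148 → 660/1098 = 0.6011
  fear: TP=407, FP=62+3+30+85+37=217, FN=95+106+80+104+91=476 → 814/1507 = 0.5401
  surprise: TP=374, FP=58+2+29+104+30=223, FN=112+81+107+85+89=474 → 748/1445 = 0.5176
  disgust: TP=366, FP=55+5+33+91+89=273, FN=29+24+43+37+30=163 → 732/1168 = 0.6267
Macro-F1 score = mean = (0.5706 + 0.7082 + 0.6011 + 0.5401 + 0.5176 + 0.6267) / 6 = 0.594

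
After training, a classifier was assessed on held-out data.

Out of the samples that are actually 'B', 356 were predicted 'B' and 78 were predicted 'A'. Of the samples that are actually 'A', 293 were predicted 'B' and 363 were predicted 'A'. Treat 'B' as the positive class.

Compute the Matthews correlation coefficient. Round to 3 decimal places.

MCC = (TP·TN − FP·FN) / √((TP+FP)(TP+FN)(TN+FP)(TN+FN))
Numerator = 356·363 − 293·78 = 106374
Denominator = √(649·434·656·441) = √81484847136 = 285455.5082
MCC = 106374 / 285455.5082 = 0.373

0.373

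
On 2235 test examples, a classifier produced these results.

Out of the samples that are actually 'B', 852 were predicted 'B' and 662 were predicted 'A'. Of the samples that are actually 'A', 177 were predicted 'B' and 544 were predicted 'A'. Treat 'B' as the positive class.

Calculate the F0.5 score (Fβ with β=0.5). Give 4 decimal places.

Fβ = (1+β²)·TP / ((1+β²)·TP + β²·FN + FP), with β²=1/4
= 1.25·852 / (1.25·852 + 0.25·662 + 177) = 0.7567

0.7567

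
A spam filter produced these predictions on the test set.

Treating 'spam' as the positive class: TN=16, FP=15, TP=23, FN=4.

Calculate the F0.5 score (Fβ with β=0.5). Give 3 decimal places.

0.642

Fβ = (1+β²)·TP / ((1+β²)·TP + β²·FN + FP), with β²=1/4
= 1.25·23 / (1.25·23 + 0.25·4 + 15) = 0.642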